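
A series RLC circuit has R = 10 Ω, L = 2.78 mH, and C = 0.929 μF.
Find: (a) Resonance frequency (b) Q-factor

Step 1 — Resonance condition Im(Z)=0 gives ω₀ = 1/√(LC).
Step 2 — ω₀ = 1/√(0.00278·9.29e-07) = 1.968e+04 rad/s.
Step 3 — f₀ = ω₀/(2π) = 3132 Hz.
Step 4 — Series Q: Q = ω₀L/R = 1.968e+04·0.00278/10 = 5.47.

(a) f₀ = 3132 Hz  (b) Q = 5.47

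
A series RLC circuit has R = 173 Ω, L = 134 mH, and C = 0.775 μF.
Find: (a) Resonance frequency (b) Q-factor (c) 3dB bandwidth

Step 1 — Resonance condition Im(Z)=0 gives ω₀ = 1/√(LC).
Step 2 — ω₀ = 1/√(0.134·7.75e-07) = 3103 rad/s.
Step 3 — f₀ = ω₀/(2π) = 493.9 Hz.
Step 4 — Series Q: Q = ω₀L/R = 3103·0.134/173 = 2.404.
Step 5 — 3dB bandwidth: Δω = ω₀/Q = 1291 rad/s; BW = Δω/(2π) = 205.5 Hz.

(a) f₀ = 493.9 Hz  (b) Q = 2.404  (c) BW = 205.5 Hz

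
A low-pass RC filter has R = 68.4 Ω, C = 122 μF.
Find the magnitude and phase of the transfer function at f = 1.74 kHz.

Step 1 — Angular frequency: ω = 2π·1740 = 1.093e+04 rad/s.
Step 2 — Transfer function: H(jω) = 1/(1 + jωRC).
Step 3 — Denominator: 1 + jωRC = 1 + j·1.093e+04·68.4·0.000122 = 1 + j91.23.
Step 4 — H = 0.0001201 - j0.01096.
Step 5 — Magnitude: |H| = 0.01096 (-39.2 dB); phase: φ = -89.4°.

|H| = 0.01096 (-39.2 dB), φ = -89.4°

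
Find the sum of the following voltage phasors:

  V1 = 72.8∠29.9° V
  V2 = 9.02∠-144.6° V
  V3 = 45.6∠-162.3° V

Step 1 — Convert each phasor to rectangular form:
  V1 = 72.8·(cos(29.9°) + j·sin(29.9°)) = 63.11 + j36.29 V
  V2 = 9.02·(cos(-144.6°) + j·sin(-144.6°)) = -7.352 - j5.225 V
  V3 = 45.6·(cos(-162.3°) + j·sin(-162.3°)) = -43.44 - j13.86 V
Step 2 — Sum components: V_total = 12.32 + j17.2 V.
Step 3 — Convert to polar: |V_total| = 21.16 V, ∠V_total = 54.4°.

V_total = 21.16∠54.4° V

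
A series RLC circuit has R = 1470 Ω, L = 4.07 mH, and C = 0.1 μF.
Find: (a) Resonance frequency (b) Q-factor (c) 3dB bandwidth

Step 1 — Resonance: ω₀ = 1/√(LC) = 1/√(0.00407·1e-07) = 4.957e+04 rad/s.
Step 2 — f₀ = ω₀/(2π) = 7889 Hz.
Step 3 — Series Q: Q = ω₀L/R = 4.957e+04·0.00407/1470 = 0.1372.
Step 4 — Bandwidth: Δω = ω₀/Q = 3.612e+05 rad/s; BW = Δω/(2π) = 5.748e+04 Hz.

(a) f₀ = 7889 Hz  (b) Q = 0.1372  (c) BW = 5.748e+04 Hz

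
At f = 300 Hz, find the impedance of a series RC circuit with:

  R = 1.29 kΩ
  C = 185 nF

Step 1 — Angular frequency: ω = 2π·f = 2π·300 = 1885 rad/s.
Step 2 — Component impedances:
  R: Z = R = 1290 Ω
  C: Z = 1/(jωC) = -j/(ω·C) = 0 - j2868 Ω
Step 3 — Series combination: Z_total = R + C = 1290 - j2868 Ω = 3144∠-65.8° Ω.

Z = 1290 - j2868 Ω = 3144∠-65.8° Ω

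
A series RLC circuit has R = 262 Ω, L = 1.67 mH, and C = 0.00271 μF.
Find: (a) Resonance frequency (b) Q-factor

Step 1 — Resonance condition Im(Z)=0 gives ω₀ = 1/√(LC).
Step 2 — ω₀ = 1/√(0.00167·2.71e-09) = 4.701e+05 rad/s.
Step 3 — f₀ = ω₀/(2π) = 7.481e+04 Hz.
Step 4 — Series Q: Q = ω₀L/R = 4.701e+05·0.00167/262 = 2.996.

(a) f₀ = 7.481e+04 Hz  (b) Q = 2.996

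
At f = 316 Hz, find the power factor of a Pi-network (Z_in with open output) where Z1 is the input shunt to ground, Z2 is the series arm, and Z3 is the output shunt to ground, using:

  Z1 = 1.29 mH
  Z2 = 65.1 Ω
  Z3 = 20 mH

Step 1 — Angular frequency: ω = 2π·f = 2π·316 = 1985 rad/s.
Step 2 — Component impedances:
  Z1: Z = jωL = j·1985·0.00129 = 0 + j2.561 Ω
  Z2: Z = R = 65.1 Ω
  Z3: Z = jωL = j·1985·0.02 = 0 + j39.71 Ω
Step 3 — With open output, the series arm Z2 and the output shunt Z3 appear in series to ground: Z2 + Z3 = 65.1 + j39.71 Ω.
Step 4 — Parallel with input shunt Z1: Z_in = Z1 || (Z2 + Z3) = 0.07088 + j2.515 Ω = 2.516∠88.4° Ω.
Step 5 — Power factor: PF = cos(φ) = Re(Z)/|Z| = 0.07088/2.516 = 0.02817.
Step 6 — Type: Im(Z) = 2.515 ⇒ lagging (phase φ = 88.4°).

PF = 0.02817 (lagging, φ = 88.4°)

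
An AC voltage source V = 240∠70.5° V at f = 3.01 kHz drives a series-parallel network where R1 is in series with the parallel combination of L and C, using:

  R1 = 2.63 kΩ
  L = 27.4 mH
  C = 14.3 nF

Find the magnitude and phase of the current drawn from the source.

Step 1 — Angular frequency: ω = 2π·f = 2π·3010 = 1.891e+04 rad/s.
Step 2 — Component impedances:
  R1: Z = R = 2630 Ω
  L: Z = jωL = j·1.891e+04·0.0274 = 0 + j518.2 Ω
  C: Z = 1/(jωC) = -j/(ω·C) = 0 - j3698 Ω
Step 3 — Parallel branch: L || C = 1/(1/L + 1/C) = 0 + j602.7 Ω.
Step 4 — Series with R1: Z_total = R1 + (L || C) = 2630 + j602.7 Ω = 2698∠12.9° Ω.
Step 5 — Source phasor: V = 240∠70.5° V = 80.11 + j226.2 V.
Step 6 — Ohm's law: I = V / Z_total = (80.11 + j226.2) / (2630 + j602.7) = 0.04767 + j0.0751 A.
Step 7 — Convert to polar: |I| = 0.08895 A, ∠I = 57.6°.

I = 0.08895∠57.6° A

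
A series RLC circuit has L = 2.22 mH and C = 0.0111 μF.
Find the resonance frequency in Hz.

Step 1 — Resonance condition Im(Z)=0 gives ω₀ = 1/√(LC).
Step 2 — ω₀ = 1/√(0.00222·1.11e-08) = 2.014e+05 rad/s.
Step 3 — f₀ = ω₀/(2π) = 3.206e+04 Hz.

f₀ = 3.206e+04 Hz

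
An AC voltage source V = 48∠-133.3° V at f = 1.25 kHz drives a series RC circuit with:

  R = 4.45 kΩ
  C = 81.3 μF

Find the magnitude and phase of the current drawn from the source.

Step 1 — Angular frequency: ω = 2π·f = 2π·1250 = 7854 rad/s.
Step 2 — Component impedances:
  R: Z = R = 4450 Ω
  C: Z = 1/(jωC) = -j/(ω·C) = 0 - j1.566 Ω
Step 3 — Series combination: Z_total = R + C = 4450 - j1.566 Ω = 4450∠-0.0° Ω.
Step 4 — Source phasor: V = 48∠-133.3° V = -32.92 - j34.93 V.
Step 5 — Ohm's law: I = V / Z_total = (-32.92 - j34.93) / (4450 - j1.566) = -0.007395 - j0.007853 A.
Step 6 — Convert to polar: |I| = 0.01079 A, ∠I = -133.3°.

I = 0.01079∠-133.3° A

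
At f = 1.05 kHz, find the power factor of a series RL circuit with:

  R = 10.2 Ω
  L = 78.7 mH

Step 1 — Angular frequency: ω = 2π·f = 2π·1050 = 6597 rad/s.
Step 2 — Component impedances:
  R: Z = R = 10.2 Ω
  L: Z = jωL = j·6597·0.0787 = 0 + j519.2 Ω
Step 3 — Series combination: Z_total = R + L = 10.2 + j519.2 Ω = 519.3∠88.9° Ω.
Step 4 — Power factor: PF = cos(φ) = Re(Z)/|Z| = 10.2/519.3 = 0.01964.
Step 5 — Type: Im(Z) = 519.2 ⇒ lagging (phase φ = 88.9°).

PF = 0.01964 (lagging, φ = 88.9°)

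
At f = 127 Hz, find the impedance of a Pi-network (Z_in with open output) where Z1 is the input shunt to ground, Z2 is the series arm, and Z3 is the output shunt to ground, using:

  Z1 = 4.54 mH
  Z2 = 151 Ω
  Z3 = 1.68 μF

Step 1 — Angular frequency: ω = 2π·f = 2π·127 = 798 rad/s.
Step 2 — Component impedances:
  Z1: Z = jωL = j·798·0.00454 = 0 + j3.623 Ω
  Z2: Z = R = 151 Ω
  Z3: Z = 1/(jωC) = -j/(ω·C) = 0 - j745.9 Ω
Step 3 — With open output, the series arm Z2 and the output shunt Z3 appear in series to ground: Z2 + Z3 = 151 - j745.9 Ω.
Step 4 — Parallel with input shunt Z1: Z_in = Z1 || (Z2 + Z3) = 0.003454 + j3.64 Ω = 3.64∠89.9° Ω.

Z = 0.003454 + j3.64 Ω = 3.64∠89.9° Ω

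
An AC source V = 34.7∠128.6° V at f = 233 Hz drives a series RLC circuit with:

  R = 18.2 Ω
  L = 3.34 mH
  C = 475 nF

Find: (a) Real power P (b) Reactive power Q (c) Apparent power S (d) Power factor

Step 1 — Angular frequency: ω = 2π·f = 2π·233 = 1464 rad/s.
Step 2 — Component impedances:
  R: Z = R = 18.2 Ω
  L: Z = jωL = j·1464·0.00334 = 0 + j4.89 Ω
  C: Z = 1/(jωC) = -j/(ω·C) = 0 - j1438 Ω
Step 3 — Series combination: Z_total = R + L + C = 18.2 - j1433 Ω = 1433∠-89.3° Ω.
Step 4 — Source phasor: V = 34.7∠128.6° V = -21.65 + j27.12 V.
Step 5 — Current: I = V / Z = -0.01911 - j0.01486 A = 0.02421∠-142.1° A.
Step 6 — Complex power: S = V·I* = 0.01067 - j0.84 VA.
Step 7 — Real power: P = Re(S) = 0.01067 W.
Step 8 — Reactive power: Q = Im(S) = -0.84 VAR.
Step 9 — Apparent power: |S| = 0.8401 VA.
Step 10 — Power factor: PF = P/|S| = 0.0127 (leading).

(a) P = 0.01067 W  (b) Q = -0.84 VAR  (c) S = 0.8401 VA  (d) PF = 0.0127 (leading)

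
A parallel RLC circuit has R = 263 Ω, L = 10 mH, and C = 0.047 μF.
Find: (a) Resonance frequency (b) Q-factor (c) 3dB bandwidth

Step 1 — Resonance: ω₀ = 1/√(LC) = 1/√(0.01·4.7e-08) = 4.613e+04 rad/s.
Step 2 — f₀ = ω₀/(2π) = 7341 Hz.
Step 3 — Parallel Q: Q = R/(ω₀L) = 263/(4.613e+04·0.01) = 0.5702.
Step 4 — Bandwidth: Δω = ω₀/Q = 8.09e+04 rad/s; BW = Δω/(2π) = 1.288e+04 Hz.

(a) f₀ = 7341 Hz  (b) Q = 0.5702  (c) BW = 1.288e+04 Hz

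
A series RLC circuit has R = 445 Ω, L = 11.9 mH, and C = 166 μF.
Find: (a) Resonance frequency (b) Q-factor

Step 1 — Resonance condition Im(Z)=0 gives ω₀ = 1/√(LC).
Step 2 — ω₀ = 1/√(0.0119·0.000166) = 711.5 rad/s.
Step 3 — f₀ = ω₀/(2π) = 113.2 Hz.
Step 4 — Series Q: Q = ω₀L/R = 711.5·0.0119/445 = 0.01903.

(a) f₀ = 113.2 Hz  (b) Q = 0.01903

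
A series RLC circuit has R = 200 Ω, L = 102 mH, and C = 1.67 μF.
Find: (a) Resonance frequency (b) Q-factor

Step 1 — Resonance condition Im(Z)=0 gives ω₀ = 1/√(LC).
Step 2 — ω₀ = 1/√(0.102·1.67e-06) = 2423 rad/s.
Step 3 — f₀ = ω₀/(2π) = 385.6 Hz.
Step 4 — Series Q: Q = ω₀L/R = 2423·0.102/200 = 1.236.

(a) f₀ = 385.6 Hz  (b) Q = 1.236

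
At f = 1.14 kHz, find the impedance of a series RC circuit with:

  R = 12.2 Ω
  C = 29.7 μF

Step 1 — Angular frequency: ω = 2π·f = 2π·1140 = 7163 rad/s.
Step 2 — Component impedances:
  R: Z = R = 12.2 Ω
  C: Z = 1/(jωC) = -j/(ω·C) = 0 - j4.701 Ω
Step 3 — Series combination: Z_total = R + C = 12.2 - j4.701 Ω = 13.07∠-21.1° Ω.

Z = 12.2 - j4.701 Ω = 13.07∠-21.1° Ω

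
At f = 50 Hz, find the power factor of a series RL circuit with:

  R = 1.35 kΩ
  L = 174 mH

Step 1 — Angular frequency: ω = 2π·f = 2π·50 = 314.2 rad/s.
Step 2 — Component impedances:
  R: Z = R = 1350 Ω
  L: Z = jωL = j·314.2·0.174 = 0 + j54.66 Ω
Step 3 — Series combination: Z_total = R + L = 1350 + j54.66 Ω = 1351∠2.3° Ω.
Step 4 — Power factor: PF = cos(φ) = Re(Z)/|Z| = 1350/1351.1 = 0.9992.
Step 5 — Type: Im(Z) = 54.66 ⇒ lagging (phase φ = 2.3°).

PF = 0.9992 (lagging, φ = 2.3°)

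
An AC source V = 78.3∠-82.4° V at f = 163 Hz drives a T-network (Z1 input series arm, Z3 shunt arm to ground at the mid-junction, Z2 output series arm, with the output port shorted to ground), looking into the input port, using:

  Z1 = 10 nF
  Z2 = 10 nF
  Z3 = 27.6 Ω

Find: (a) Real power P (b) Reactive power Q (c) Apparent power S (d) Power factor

Step 1 — Angular frequency: ω = 2π·f = 2π·163 = 1024 rad/s.
Step 2 — Component impedances:
  Z1: Z = 1/(jωC) = -j/(ω·C) = 0 - j9.764e+04 Ω
  Z2: Z = 1/(jωC) = -j/(ω·C) = 0 - j9.764e+04 Ω
  Z3: Z = R = 27.6 Ω
Step 3 — With the output port shorted to ground, the output series arm Z2 runs from the junction to ground; the shunt arm Z3 also runs from the junction to ground. They appear in parallel: Z3 || Z2 = 27.6 - j0.007802 Ω.
Step 4 — Series with input arm Z1: Z_in = Z1 + (Z3 || Z2) = 27.6 - j9.764e+04 Ω = 9.764e+04∠-90.0° Ω.
Step 5 — Source phasor: V = 78.3∠-82.4° V = 10.36 - j77.61 V.
Step 6 — Current: I = V / Z = 0.0007949 + j0.0001058 A = 0.0008019∠7.6° A.
Step 7 — Complex power: S = V·I* = 1.775e-05 - j0.06279 VA.
Step 8 — Real power: P = Re(S) = 1.775e-05 W.
Step 9 — Reactive power: Q = Im(S) = -0.06279 VAR.
Step 10 — Apparent power: |S| = 0.06279 VA.
Step 11 — Power factor: PF = P/|S| = 0.0002827 (leading).

(a) P = 1.775e-05 W  (b) Q = -0.06279 VAR  (c) S = 0.06279 VA  (d) PF = 0.0002827 (leading)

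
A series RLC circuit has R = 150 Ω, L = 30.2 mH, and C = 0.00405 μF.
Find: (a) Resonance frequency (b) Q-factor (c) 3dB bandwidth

Step 1 — Resonance: ω₀ = 1/√(LC) = 1/√(0.0302·4.05e-09) = 9.042e+04 rad/s.
Step 2 — f₀ = ω₀/(2π) = 1.439e+04 Hz.
Step 3 — Series Q: Q = ω₀L/R = 9.042e+04·0.0302/150 = 18.2.
Step 4 — Bandwidth: Δω = ω₀/Q = 4967 rad/s; BW = Δω/(2π) = 790.5 Hz.

(a) f₀ = 1.439e+04 Hz  (b) Q = 18.2  (c) BW = 790.5 Hz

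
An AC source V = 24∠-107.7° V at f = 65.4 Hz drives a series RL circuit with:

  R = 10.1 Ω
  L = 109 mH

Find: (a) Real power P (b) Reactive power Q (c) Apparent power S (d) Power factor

Step 1 — Angular frequency: ω = 2π·f = 2π·65.4 = 410.9 rad/s.
Step 2 — Component impedances:
  R: Z = R = 10.1 Ω
  L: Z = jωL = j·410.9·0.109 = 0 + j44.79 Ω
Step 3 — Series combination: Z_total = R + L = 10.1 + j44.79 Ω = 45.91∠77.3° Ω.
Step 4 — Source phasor: V = 24∠-107.7° V = -7.297 - j22.86 V.
Step 5 — Current: I = V / Z = -0.5207 + j0.04549 A = 0.5227∠175.0° A.
Step 6 — Complex power: S = V·I* = 2.76 + j12.24 VA.
Step 7 — Real power: P = Re(S) = 2.76 W.
Step 8 — Reactive power: Q = Im(S) = 12.24 VAR.
Step 9 — Apparent power: |S| = 12.54 VA.
Step 10 — Power factor: PF = P/|S| = 0.22 (lagging).

(a) P = 2.76 W  (b) Q = 12.24 VAR  (c) S = 12.54 VA  (d) PF = 0.22 (lagging)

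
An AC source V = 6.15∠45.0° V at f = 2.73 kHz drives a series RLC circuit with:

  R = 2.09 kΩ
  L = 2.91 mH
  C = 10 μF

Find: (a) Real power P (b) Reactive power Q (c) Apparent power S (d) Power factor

Step 1 — Angular frequency: ω = 2π·f = 2π·2730 = 1.715e+04 rad/s.
Step 2 — Component impedances:
  R: Z = R = 2090 Ω
  L: Z = jωL = j·1.715e+04·0.00291 = 0 + j49.92 Ω
  C: Z = 1/(jωC) = -j/(ω·C) = 0 - j5.83 Ω
Step 3 — Series combination: Z_total = R + L + C = 2090 + j44.09 Ω = 2090∠1.2° Ω.
Step 4 — Source phasor: V = 6.15∠45.0° V = 4.349 + j4.349 V.
Step 5 — Current: I = V / Z = 0.002124 + j0.002036 A = 0.002942∠43.8° A.
Step 6 — Complex power: S = V·I* = 0.01809 + j0.0003816 VA.
Step 7 — Real power: P = Re(S) = 0.01809 W.
Step 8 — Reactive power: Q = Im(S) = 0.0003816 VAR.
Step 9 — Apparent power: |S| = 0.01809 VA.
Step 10 — Power factor: PF = P/|S| = 0.9998 (lagging).

(a) P = 0.01809 W  (b) Q = 0.0003816 VAR  (c) S = 0.01809 VA  (d) PF = 0.9998 (lagging)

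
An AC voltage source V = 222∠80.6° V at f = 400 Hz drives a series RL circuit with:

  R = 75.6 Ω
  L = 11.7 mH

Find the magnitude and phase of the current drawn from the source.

Step 1 — Angular frequency: ω = 2π·f = 2π·400 = 2513 rad/s.
Step 2 — Component impedances:
  R: Z = R = 75.6 Ω
  L: Z = jωL = j·2513·0.0117 = 0 + j29.41 Ω
Step 3 — Series combination: Z_total = R + L = 75.6 + j29.41 Ω = 81.12∠21.3° Ω.
Step 4 — Source phasor: V = 222∠80.6° V = 36.26 + j219 V.
Step 5 — Ohm's law: I = V / Z_total = (36.26 + j219) / (75.6 + j29.41) = 1.395 + j2.354 A.
Step 6 — Convert to polar: |I| = 2.737 A, ∠I = 59.3°.

I = 2.737∠59.3° A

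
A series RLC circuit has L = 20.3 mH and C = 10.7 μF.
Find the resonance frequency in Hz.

Step 1 — Resonance condition Im(Z)=0 gives ω₀ = 1/√(LC).
Step 2 — ω₀ = 1/√(0.0203·1.07e-05) = 2146 rad/s.
Step 3 — f₀ = ω₀/(2π) = 341.5 Hz.

f₀ = 341.5 Hz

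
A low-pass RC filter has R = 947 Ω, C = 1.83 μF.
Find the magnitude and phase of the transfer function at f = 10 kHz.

Step 1 — Angular frequency: ω = 2π·1e+04 = 6.283e+04 rad/s.
Step 2 — Transfer function: H(jω) = 1/(1 + jωRC).
Step 3 — Denominator: 1 + jωRC = 1 + j·6.283e+04·947·1.83e-06 = 1 + j108.9.
Step 4 — H = 8.433e-05 - j0.009183.
Step 5 — Magnitude: |H| = 0.009183 (-40.7 dB); phase: φ = -89.5°.

|H| = 0.009183 (-40.7 dB), φ = -89.5°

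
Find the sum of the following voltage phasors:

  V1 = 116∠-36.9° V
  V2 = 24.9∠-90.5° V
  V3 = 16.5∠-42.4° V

Step 1 — Convert each phasor to rectangular form:
  V1 = 116·(cos(-36.9°) + j·sin(-36.9°)) = 92.76 - j69.65 V
  V2 = 24.9·(cos(-90.5°) + j·sin(-90.5°)) = -0.2173 - j24.9 V
  V3 = 16.5·(cos(-42.4°) + j·sin(-42.4°)) = 12.18 - j11.13 V
Step 2 — Sum components: V_total = 104.7 - j105.7 V.
Step 3 — Convert to polar: |V_total| = 148.8 V, ∠V_total = -45.3°.

V_total = 148.8∠-45.3° V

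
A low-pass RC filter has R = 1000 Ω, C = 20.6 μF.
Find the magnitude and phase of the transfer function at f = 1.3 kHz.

Step 1 — Angular frequency: ω = 2π·1300 = 8168 rad/s.
Step 2 — Transfer function: H(jω) = 1/(1 + jωRC).
Step 3 — Denominator: 1 + jωRC = 1 + j·8168·1000·2.06e-05 = 1 + j168.3.
Step 4 — H = 3.532e-05 - j0.005943.
Step 5 — Magnitude: |H| = 0.005943 (-44.5 dB); phase: φ = -89.7°.

|H| = 0.005943 (-44.5 dB), φ = -89.7°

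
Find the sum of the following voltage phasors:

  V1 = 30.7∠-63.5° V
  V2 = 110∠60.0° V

Step 1 — Convert each phasor to rectangular form:
  V1 = 30.7·(cos(-63.5°) + j·sin(-63.5°)) = 13.7 - j27.47 V
  V2 = 110·(cos(60.0°) + j·sin(60.0°)) = 55 + j95.26 V
Step 2 — Sum components: V_total = 68.7 + j67.79 V.
Step 3 — Convert to polar: |V_total| = 96.51 V, ∠V_total = 44.6°.

V_total = 96.51∠44.6° V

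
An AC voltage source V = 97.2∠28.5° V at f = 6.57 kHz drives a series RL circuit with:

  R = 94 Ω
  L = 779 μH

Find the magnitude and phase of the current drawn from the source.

Step 1 — Angular frequency: ω = 2π·f = 2π·6570 = 4.128e+04 rad/s.
Step 2 — Component impedances:
  R: Z = R = 94 Ω
  L: Z = jωL = j·4.128e+04·0.000779 = 0 + j32.16 Ω
Step 3 — Series combination: Z_total = R + L = 94 + j32.16 Ω = 99.35∠18.9° Ω.
Step 4 — Source phasor: V = 97.2∠28.5° V = 85.42 + j46.38 V.
Step 5 — Ohm's law: I = V / Z_total = (85.42 + j46.38) / (94 + j32.16) = 0.9646 + j0.1634 A.
Step 6 — Convert to polar: |I| = 0.9784 A, ∠I = 9.6°.

I = 0.9784∠9.6° A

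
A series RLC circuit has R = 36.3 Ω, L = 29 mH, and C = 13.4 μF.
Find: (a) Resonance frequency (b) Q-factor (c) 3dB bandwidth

Step 1 — Resonance condition Im(Z)=0 gives ω₀ = 1/√(LC).
Step 2 — ω₀ = 1/√(0.029·1.34e-05) = 1604 rad/s.
Step 3 — f₀ = ω₀/(2π) = 255.3 Hz.
Step 4 — Series Q: Q = ω₀L/R = 1604·0.029/36.3 = 1.282.
Step 5 — 3dB bandwidth: Δω = ω₀/Q = 1252 rad/s; BW = Δω/(2π) = 199.2 Hz.

(a) f₀ = 255.3 Hz  (b) Q = 1.282  (c) BW = 199.2 Hz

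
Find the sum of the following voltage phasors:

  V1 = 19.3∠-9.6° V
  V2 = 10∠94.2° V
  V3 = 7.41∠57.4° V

Step 1 — Convert each phasor to rectangular form:
  V1 = 19.3·(cos(-9.6°) + j·sin(-9.6°)) = 19.03 - j3.219 V
  V2 = 10·(cos(94.2°) + j·sin(94.2°)) = -0.7324 + j9.973 V
  V3 = 7.41·(cos(57.4°) + j·sin(57.4°)) = 3.992 + j6.243 V
Step 2 — Sum components: V_total = 22.29 + j13 V.
Step 3 — Convert to polar: |V_total| = 25.8 V, ∠V_total = 30.2°.

V_total = 25.8∠30.2° V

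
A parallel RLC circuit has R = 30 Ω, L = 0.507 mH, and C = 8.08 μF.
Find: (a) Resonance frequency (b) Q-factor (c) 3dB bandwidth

Step 1 — Resonance: ω₀ = 1/√(LC) = 1/√(0.000507·8.08e-06) = 1.562e+04 rad/s.
Step 2 — f₀ = ω₀/(2π) = 2487 Hz.
Step 3 — Parallel Q: Q = R/(ω₀L) = 30/(1.562e+04·0.000507) = 3.787.
Step 4 — Bandwidth: Δω = ω₀/Q = 4125 rad/s; BW = Δω/(2π) = 656.6 Hz.

(a) f₀ = 2487 Hz  (b) Q = 3.787  (c) BW = 656.6 Hz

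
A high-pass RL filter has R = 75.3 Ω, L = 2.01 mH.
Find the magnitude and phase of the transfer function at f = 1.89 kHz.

Step 1 — Angular frequency: ω = 2π·1890 = 1.188e+04 rad/s.
Step 2 — Transfer function: H(jω) = jωL/(R + jωL).
Step 3 — Numerator jωL = j·23.87; denominator R + jωL = 75.3 + j23.87.
Step 4 — H = 0.09131 + j0.288.
Step 5 — Magnitude: |H| = 0.3022 (-10.4 dB); phase: φ = 72.4°.

|H| = 0.3022 (-10.4 dB), φ = 72.4°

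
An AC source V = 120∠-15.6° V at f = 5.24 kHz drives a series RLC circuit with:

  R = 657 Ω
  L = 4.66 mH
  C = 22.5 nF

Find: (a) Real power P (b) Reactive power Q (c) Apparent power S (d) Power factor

Step 1 — Angular frequency: ω = 2π·f = 2π·5240 = 3.292e+04 rad/s.
Step 2 — Component impedances:
  R: Z = R = 657 Ω
  L: Z = jωL = j·3.292e+04·0.00466 = 0 + j153.4 Ω
  C: Z = 1/(jωC) = -j/(ω·C) = 0 - j1350 Ω
Step 3 — Series combination: Z_total = R + L + C = 657 - j1196 Ω = 1365∠-61.2° Ω.
Step 4 — Source phasor: V = 120∠-15.6° V = 115.6 - j32.27 V.
Step 5 — Current: I = V / Z = 0.06148 + j0.06284 A = 0.08791∠45.6° A.
Step 6 — Complex power: S = V·I* = 5.078 - j9.247 VA.
Step 7 — Real power: P = Re(S) = 5.078 W.
Step 8 — Reactive power: Q = Im(S) = -9.247 VAR.
Step 9 — Apparent power: |S| = 10.55 VA.
Step 10 — Power factor: PF = P/|S| = 0.4813 (leading).

(a) P = 5.078 W  (b) Q = -9.247 VAR  (c) S = 10.55 VA  (d) PF = 0.4813 (leading)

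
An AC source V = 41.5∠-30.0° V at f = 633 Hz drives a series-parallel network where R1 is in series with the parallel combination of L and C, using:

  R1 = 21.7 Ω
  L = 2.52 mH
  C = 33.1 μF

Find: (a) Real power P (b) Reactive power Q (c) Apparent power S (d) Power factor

Step 1 — Angular frequency: ω = 2π·f = 2π·633 = 3977 rad/s.
Step 2 — Component impedances:
  R1: Z = R = 21.7 Ω
  L: Z = jωL = j·3977·0.00252 = 0 + j10.02 Ω
  C: Z = 1/(jωC) = -j/(ω·C) = 0 - j7.596 Ω
Step 3 — Parallel branch: L || C = 1/(1/L + 1/C) = 0 - j31.37 Ω.
Step 4 — Series with R1: Z_total = R1 + (L || C) = 21.7 - j31.37 Ω = 38.15∠-55.3° Ω.
Step 5 — Source phasor: V = 41.5∠-30.0° V = 35.94 - j20.75 V.
Step 6 — Current: I = V / Z = 0.9833 + j0.4654 A = 1.088∠25.3° A.
Step 7 — Complex power: S = V·I* = 25.68 - j37.13 VA.
Step 8 — Real power: P = Re(S) = 25.68 W.
Step 9 — Reactive power: Q = Im(S) = -37.13 VAR.
Step 10 — Apparent power: |S| = 45.15 VA.
Step 11 — Power factor: PF = P/|S| = 0.5688 (leading).

(a) P = 25.68 W  (b) Q = -37.13 VAR  (c) S = 45.15 VA  (d) PF = 0.5688 (leading)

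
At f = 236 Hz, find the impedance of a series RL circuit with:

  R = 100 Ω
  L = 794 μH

Step 1 — Angular frequency: ω = 2π·f = 2π·236 = 1483 rad/s.
Step 2 — Component impedances:
  R: Z = R = 100 Ω
  L: Z = jωL = j·1483·0.000794 = 0 + j1.177 Ω
Step 3 — Series combination: Z_total = R + L = 100 + j1.177 Ω = 100∠0.7° Ω.

Z = 100 + j1.177 Ω = 100∠0.7° Ω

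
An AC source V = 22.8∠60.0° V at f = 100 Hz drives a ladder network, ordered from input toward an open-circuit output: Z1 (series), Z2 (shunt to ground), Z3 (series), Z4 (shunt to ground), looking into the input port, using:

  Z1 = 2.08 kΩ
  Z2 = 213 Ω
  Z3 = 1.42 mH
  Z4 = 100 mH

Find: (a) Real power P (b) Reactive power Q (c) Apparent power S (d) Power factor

Step 1 — Angular frequency: ω = 2π·f = 2π·100 = 628.3 rad/s.
Step 2 — Component impedances:
  Z1: Z = R = 2080 Ω
  Z2: Z = R = 213 Ω
  Z3: Z = jωL = j·628.3·0.00142 = 0 + j0.8922 Ω
  Z4: Z = jωL = j·628.3·0.1 = 0 + j62.83 Ω
Step 3 — Ladder network (open output): work backward from the far end, alternating series and parallel combinations. Z_in = 2097 + j58.49 Ω = 2098∠1.6° Ω.
Step 4 — Source phasor: V = 22.8∠60.0° V = 11.4 + j19.75 V.
Step 5 — Current: I = V / Z = 0.005693 + j0.009255 A = 0.01087∠58.4° A.
Step 6 — Complex power: S = V·I* = 0.2476 + j0.006906 VA.
Step 7 — Real power: P = Re(S) = 0.2476 W.
Step 8 — Reactive power: Q = Im(S) = 0.006906 VAR.
Step 9 — Apparent power: |S| = 0.2477 VA.
Step 10 — Power factor: PF = P/|S| = 0.9996 (lagging).

(a) P = 0.2476 W  (b) Q = 0.006906 VAR  (c) S = 0.2477 VA  (d) PF = 0.9996 (lagging)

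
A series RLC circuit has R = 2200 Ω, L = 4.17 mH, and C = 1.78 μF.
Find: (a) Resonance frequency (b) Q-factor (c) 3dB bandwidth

Step 1 — Resonance condition Im(Z)=0 gives ω₀ = 1/√(LC).
Step 2 — ω₀ = 1/√(0.00417·1.78e-06) = 1.161e+04 rad/s.
Step 3 — f₀ = ω₀/(2π) = 1847 Hz.
Step 4 — Series Q: Q = ω₀L/R = 1.161e+04·0.00417/2200 = 0.022.
Step 5 — 3dB bandwidth: Δω = ω₀/Q = 5.276e+05 rad/s; BW = Δω/(2π) = 8.397e+04 Hz.

(a) f₀ = 1847 Hz  (b) Q = 0.022  (c) BW = 8.397e+04 Hz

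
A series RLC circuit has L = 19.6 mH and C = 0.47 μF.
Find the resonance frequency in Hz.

Step 1 — Resonance condition Im(Z)=0 gives ω₀ = 1/√(LC).
Step 2 — ω₀ = 1/√(0.0196·4.7e-07) = 1.042e+04 rad/s.
Step 3 — f₀ = ω₀/(2π) = 1658 Hz.

f₀ = 1658 Hz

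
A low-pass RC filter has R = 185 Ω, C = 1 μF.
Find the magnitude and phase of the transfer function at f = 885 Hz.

Step 1 — Angular frequency: ω = 2π·885 = 5561 rad/s.
Step 2 — Transfer function: H(jω) = 1/(1 + jωRC).
Step 3 — Denominator: 1 + jωRC = 1 + j·5561·185·1e-06 = 1 + j1.029.
Step 4 — H = 0.4858 - j0.4998.
Step 5 — Magnitude: |H| = 0.697 (-3.1 dB); phase: φ = -45.8°.

|H| = 0.697 (-3.1 dB), φ = -45.8°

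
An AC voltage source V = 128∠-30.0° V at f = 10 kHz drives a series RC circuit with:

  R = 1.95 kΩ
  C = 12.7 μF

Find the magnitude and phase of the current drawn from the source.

Step 1 — Angular frequency: ω = 2π·f = 2π·1e+04 = 6.283e+04 rad/s.
Step 2 — Component impedances:
  R: Z = R = 1950 Ω
  C: Z = 1/(jωC) = -j/(ω·C) = 0 - j1.253 Ω
Step 3 — Series combination: Z_total = R + C = 1950 - j1.253 Ω = 1950∠-0.0° Ω.
Step 4 — Source phasor: V = 128∠-30.0° V = 110.9 - j64 V.
Step 5 — Ohm's law: I = V / Z_total = (110.9 - j64) / (1950 - j1.253) = 0.05687 - j0.03278 A.
Step 6 — Convert to polar: |I| = 0.06564 A, ∠I = -30.0°.

I = 0.06564∠-30.0° A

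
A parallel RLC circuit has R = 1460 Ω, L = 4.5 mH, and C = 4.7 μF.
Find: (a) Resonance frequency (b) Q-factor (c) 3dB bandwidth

Step 1 — Resonance: ω₀ = 1/√(LC) = 1/√(0.0045·4.7e-06) = 6876 rad/s.
Step 2 — f₀ = ω₀/(2π) = 1094 Hz.
Step 3 — Parallel Q: Q = R/(ω₀L) = 1460/(6876·0.0045) = 47.18.
Step 4 — Bandwidth: Δω = ω₀/Q = 145.7 rad/s; BW = Δω/(2π) = 23.19 Hz.

(a) f₀ = 1094 Hz  (b) Q = 47.18  (c) BW = 23.19 Hz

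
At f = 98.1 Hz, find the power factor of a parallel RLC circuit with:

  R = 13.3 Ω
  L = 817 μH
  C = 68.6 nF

Step 1 — Angular frequency: ω = 2π·f = 2π·98.1 = 616.4 rad/s.
Step 2 — Component impedances:
  R: Z = R = 13.3 Ω
  L: Z = jωL = j·616.4·0.000817 = 0 + j0.5036 Ω
  C: Z = 1/(jωC) = -j/(ω·C) = 0 - j2.365e+04 Ω
Step 3 — Parallel combination: 1/Z_total = 1/R + 1/L + 1/C; Z_total = 0.01904 + j0.5029 Ω = 0.5032∠87.8° Ω.
Step 4 — Power factor: PF = cos(φ) = Re(Z)/|Z| = 0.01904/0.5032 = 0.03784.
Step 5 — Type: Im(Z) = 0.5029 ⇒ lagging (phase φ = 87.8°).

PF = 0.03784 (lagging, φ = 87.8°)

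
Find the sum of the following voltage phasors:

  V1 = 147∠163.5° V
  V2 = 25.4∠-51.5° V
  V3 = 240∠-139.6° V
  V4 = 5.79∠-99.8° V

Step 1 — Convert each phasor to rectangular form:
  V1 = 147·(cos(163.5°) + j·sin(163.5°)) = -140.9 + j41.75 V
  V2 = 25.4·(cos(-51.5°) + j·sin(-51.5°)) = 15.81 - j19.88 V
  V3 = 240·(cos(-139.6°) + j·sin(-139.6°)) = -182.8 - j155.5 V
  V4 = 5.79·(cos(-99.8°) + j·sin(-99.8°)) = -0.9855 - j5.706 V
Step 2 — Sum components: V_total = -308.9 - j139.4 V.
Step 3 — Convert to polar: |V_total| = 338.9 V, ∠V_total = -155.7°.

V_total = 338.9∠-155.7° V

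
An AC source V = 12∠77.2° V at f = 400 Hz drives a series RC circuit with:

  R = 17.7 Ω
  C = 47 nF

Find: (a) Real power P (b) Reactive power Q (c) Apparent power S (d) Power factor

Step 1 — Angular frequency: ω = 2π·f = 2π·400 = 2513 rad/s.
Step 2 — Component impedances:
  R: Z = R = 17.7 Ω
  C: Z = 1/(jωC) = -j/(ω·C) = 0 - j8466 Ω
Step 3 — Series combination: Z_total = R + C = 17.7 - j8466 Ω = 8466∠-89.9° Ω.
Step 4 — Source phasor: V = 12∠77.2° V = 2.659 + j11.7 V.
Step 5 — Current: I = V / Z = -0.001382 + j0.0003169 A = 0.001417∠167.1° A.
Step 6 — Complex power: S = V·I* = 3.556e-05 - j0.01701 VA.
Step 7 — Real power: P = Re(S) = 3.556e-05 W.
Step 8 — Reactive power: Q = Im(S) = -0.01701 VAR.
Step 9 — Apparent power: |S| = 0.01701 VA.
Step 10 — Power factor: PF = P/|S| = 0.002091 (leading).

(a) P = 3.556e-05 W  (b) Q = -0.01701 VAR  (c) S = 0.01701 VA  (d) PF = 0.002091 (leading)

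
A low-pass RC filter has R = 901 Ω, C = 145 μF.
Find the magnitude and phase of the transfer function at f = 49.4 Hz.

Step 1 — Angular frequency: ω = 2π·49.4 = 310.4 rad/s.
Step 2 — Transfer function: H(jω) = 1/(1 + jωRC).
Step 3 — Denominator: 1 + jωRC = 1 + j·310.4·901·0.000145 = 1 + j40.55.
Step 4 — H = 0.0006078 - j0.02465.
Step 5 — Magnitude: |H| = 0.02465 (-32.2 dB); phase: φ = -88.6°.

|H| = 0.02465 (-32.2 dB), φ = -88.6°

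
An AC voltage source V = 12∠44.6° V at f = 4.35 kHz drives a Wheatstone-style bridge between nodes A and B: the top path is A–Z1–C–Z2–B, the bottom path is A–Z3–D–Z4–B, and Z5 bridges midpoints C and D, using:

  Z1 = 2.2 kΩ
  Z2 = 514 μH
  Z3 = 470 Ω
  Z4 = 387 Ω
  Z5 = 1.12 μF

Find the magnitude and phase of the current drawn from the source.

Step 1 — Angular frequency: ω = 2π·f = 2π·4350 = 2.733e+04 rad/s.
Step 2 — Component impedances:
  Z1: Z = R = 2200 Ω
  Z2: Z = jωL = j·2.733e+04·0.000514 = 0 + j14.05 Ω
  Z3: Z = R = 470 Ω
  Z4: Z = R = 387 Ω
  Z5: Z = 1/(jωC) = -j/(ω·C) = 0 - j32.67 Ω
Step 3 — Bridge requires nodal analysis (the Z5 bridge couples midpoints C and D, so the two paths cannot be reduced to a simple series/parallel combination). Setting node B to ground and injecting 1 A at node A, the 3-node admittance system at A, C, D solves to V_A = Z_AB = 388 - j8.085 Ω = 388∠-1.2° Ω.
Step 4 — Source phasor: V = 12∠44.6° V = 8.544 + j8.426 V.
Step 5 — Ohm's law: I = V / Z_total = (8.544 + j8.426) / (388 - j8.085) = 0.02156 + j0.02217 A.
Step 6 — Convert to polar: |I| = 0.03092 A, ∠I = 45.8°.

I = 0.03092∠45.8° A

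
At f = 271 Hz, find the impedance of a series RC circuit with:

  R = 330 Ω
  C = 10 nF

Step 1 — Angular frequency: ω = 2π·f = 2π·271 = 1703 rad/s.
Step 2 — Component impedances:
  R: Z = R = 330 Ω
  C: Z = 1/(jωC) = -j/(ω·C) = 0 - j5.873e+04 Ω
Step 3 — Series combination: Z_total = R + C = 330 - j5.873e+04 Ω = 5.873e+04∠-89.7° Ω.

Z = 330 - j5.873e+04 Ω = 5.873e+04∠-89.7° Ω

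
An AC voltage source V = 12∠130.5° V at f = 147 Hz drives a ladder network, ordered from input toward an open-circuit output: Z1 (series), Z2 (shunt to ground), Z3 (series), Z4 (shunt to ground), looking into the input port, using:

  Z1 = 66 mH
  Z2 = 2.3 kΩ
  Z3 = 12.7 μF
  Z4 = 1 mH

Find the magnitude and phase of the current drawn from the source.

Step 1 — Angular frequency: ω = 2π·f = 2π·147 = 923.6 rad/s.
Step 2 — Component impedances:
  Z1: Z = jωL = j·923.6·0.066 = 0 + j60.96 Ω
  Z2: Z = R = 2300 Ω
  Z3: Z = 1/(jωC) = -j/(ω·C) = 0 - j85.25 Ω
  Z4: Z = jωL = j·923.6·0.001 = 0 + j0.9236 Ω
Step 3 — Ladder network (open output): work backward from the far end, alternating series and parallel combinations. Z_in = 3.088 - j23.25 Ω = 23.46∠-82.4° Ω.
Step 4 — Source phasor: V = 12∠130.5° V = -7.793 + j9.125 V.
Step 5 — Ohm's law: I = V / Z_total = (-7.793 + j9.125) / (3.088 - j23.25) = -0.4293 - j0.2781 A.
Step 6 — Convert to polar: |I| = 0.5115 A, ∠I = -147.1°.

I = 0.5115∠-147.1° A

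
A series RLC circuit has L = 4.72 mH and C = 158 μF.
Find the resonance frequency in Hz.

Step 1 — Resonance condition Im(Z)=0 gives ω₀ = 1/√(LC).
Step 2 — ω₀ = 1/√(0.00472·0.000158) = 1158 rad/s.
Step 3 — f₀ = ω₀/(2π) = 184.3 Hz.

f₀ = 184.3 Hz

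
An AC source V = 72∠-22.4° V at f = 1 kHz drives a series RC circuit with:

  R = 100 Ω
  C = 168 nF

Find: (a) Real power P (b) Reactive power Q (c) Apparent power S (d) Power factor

Step 1 — Angular frequency: ω = 2π·f = 2π·1000 = 6283 rad/s.
Step 2 — Component impedances:
  R: Z = R = 100 Ω
  C: Z = 1/(jωC) = -j/(ω·C) = 0 - j947.4 Ω
Step 3 — Series combination: Z_total = R + C = 100 - j947.4 Ω = 952.6∠-84.0° Ω.
Step 4 — Source phasor: V = 72∠-22.4° V = 66.57 - j27.44 V.
Step 5 — Current: I = V / Z = 0.03598 + j0.06647 A = 0.07558∠61.6° A.
Step 6 — Complex power: S = V·I* = 0.5713 - j5.412 VA.
Step 7 — Real power: P = Re(S) = 0.5713 W.
Step 8 — Reactive power: Q = Im(S) = -5.412 VAR.
Step 9 — Apparent power: |S| = 5.442 VA.
Step 10 — Power factor: PF = P/|S| = 0.105 (leading).

(a) P = 0.5713 W  (b) Q = -5.412 VAR  (c) S = 5.442 VA  (d) PF = 0.105 (leading)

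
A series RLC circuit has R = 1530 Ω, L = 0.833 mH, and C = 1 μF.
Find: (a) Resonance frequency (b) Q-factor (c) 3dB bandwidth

Step 1 — Resonance: ω₀ = 1/√(LC) = 1/√(0.000833·1e-06) = 3.465e+04 rad/s.
Step 2 — f₀ = ω₀/(2π) = 5514 Hz.
Step 3 — Series Q: Q = ω₀L/R = 3.465e+04·0.000833/1530 = 0.01886.
Step 4 — Bandwidth: Δω = ω₀/Q = 1.837e+06 rad/s; BW = Δω/(2π) = 2.923e+05 Hz.

(a) f₀ = 5514 Hz  (b) Q = 0.01886  (c) BW = 2.923e+05 Hz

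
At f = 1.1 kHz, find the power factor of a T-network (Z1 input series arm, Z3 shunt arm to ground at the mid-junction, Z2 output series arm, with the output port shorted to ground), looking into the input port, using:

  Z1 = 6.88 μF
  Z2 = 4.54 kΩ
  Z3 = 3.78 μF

Step 1 — Angular frequency: ω = 2π·f = 2π·1100 = 6912 rad/s.
Step 2 — Component impedances:
  Z1: Z = 1/(jωC) = -j/(ω·C) = 0 - j21.03 Ω
  Z2: Z = R = 4540 Ω
  Z3: Z = 1/(jωC) = -j/(ω·C) = 0 - j38.28 Ω
Step 3 — With the output port shorted to ground, the output series arm Z2 runs from the junction to ground; the shunt arm Z3 also runs from the junction to ground. They appear in parallel: Z3 || Z2 = 0.3227 - j38.27 Ω.
Step 4 — Series with input arm Z1: Z_in = Z1 + (Z3 || Z2) = 0.3227 - j59.3 Ω = 59.3∠-89.7° Ω.
Step 5 — Power factor: PF = cos(φ) = Re(Z)/|Z| = 0.32269/59.305 = 0.005441.
Step 6 — Type: Im(Z) = -59.3 ⇒ leading (phase φ = -89.7°).

PF = 0.005441 (leading, φ = -89.7°)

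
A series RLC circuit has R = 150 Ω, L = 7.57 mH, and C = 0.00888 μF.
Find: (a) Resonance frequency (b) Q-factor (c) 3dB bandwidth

Step 1 — Resonance: ω₀ = 1/√(LC) = 1/√(0.00757·8.88e-09) = 1.22e+05 rad/s.
Step 2 — f₀ = ω₀/(2π) = 1.941e+04 Hz.
Step 3 — Series Q: Q = ω₀L/R = 1.22e+05·0.00757/150 = 6.155.
Step 4 — Bandwidth: Δω = ω₀/Q = 1.982e+04 rad/s; BW = Δω/(2π) = 3154 Hz.

(a) f₀ = 1.941e+04 Hz  (b) Q = 6.155  (c) BW = 3154 Hz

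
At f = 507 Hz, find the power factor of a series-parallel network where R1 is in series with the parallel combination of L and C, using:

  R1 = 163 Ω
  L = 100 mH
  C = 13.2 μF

Step 1 — Angular frequency: ω = 2π·f = 2π·507 = 3186 rad/s.
Step 2 — Component impedances:
  R1: Z = R = 163 Ω
  L: Z = jωL = j·3186·0.1 = 0 + j318.6 Ω
  C: Z = 1/(jωC) = -j/(ω·C) = 0 - j23.78 Ω
Step 3 — Parallel branch: L || C = 1/(1/L + 1/C) = 0 - j25.7 Ω.
Step 4 — Series with R1: Z_total = R1 + (L || C) = 163 - j25.7 Ω = 165∠-9.0° Ω.
Step 5 — Power factor: PF = cos(φ) = Re(Z)/|Z| = 163/165.01 = 0.9878.
Step 6 — Type: Im(Z) = -25.7 ⇒ leading (phase φ = -9.0°).

PF = 0.9878 (leading, φ = -9.0°)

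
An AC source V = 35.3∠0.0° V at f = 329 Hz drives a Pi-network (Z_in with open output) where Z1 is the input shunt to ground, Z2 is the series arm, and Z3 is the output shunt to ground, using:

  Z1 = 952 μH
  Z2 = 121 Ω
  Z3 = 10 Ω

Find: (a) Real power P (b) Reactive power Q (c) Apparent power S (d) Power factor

Step 1 — Angular frequency: ω = 2π·f = 2π·329 = 2067 rad/s.
Step 2 — Component impedances:
  Z1: Z = jωL = j·2067·0.000952 = 0 + j1.968 Ω
  Z2: Z = R = 121 Ω
  Z3: Z = R = 10 Ω
Step 3 — With open output, the series arm Z2 and the output shunt Z3 appear in series to ground: Z2 + Z3 = 131 Ω.
Step 4 — Parallel with input shunt Z1: Z_in = Z1 || (Z2 + Z3) = 0.02956 + j1.967 Ω = 1.968∠89.1° Ω.
Step 5 — Source phasor: V = 35.3∠0.0° V = 35.3 V.
Step 6 — Current: I = V / Z = 0.2695 - j17.94 A = 17.94∠-89.1° A.
Step 7 — Complex power: S = V·I* = 9.512 + j633.2 VA.
Step 8 — Real power: P = Re(S) = 9.512 W.
Step 9 — Reactive power: Q = Im(S) = 633.2 VAR.
Step 10 — Apparent power: |S| = 633.3 VA.
Step 11 — Power factor: PF = P/|S| = 0.01502 (lagging).

(a) P = 9.512 W  (b) Q = 633.2 VAR  (c) S = 633.3 VA  (d) PF = 0.01502 (lagging)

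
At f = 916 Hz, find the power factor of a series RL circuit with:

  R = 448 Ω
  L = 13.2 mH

Step 1 — Angular frequency: ω = 2π·f = 2π·916 = 5755 rad/s.
Step 2 — Component impedances:
  R: Z = R = 448 Ω
  L: Z = jωL = j·5755·0.0132 = 0 + j75.97 Ω
Step 3 — Series combination: Z_total = R + L = 448 + j75.97 Ω = 454.4∠9.6° Ω.
Step 4 — Power factor: PF = cos(φ) = Re(Z)/|Z| = 448/454.4 = 0.9859.
Step 5 — Type: Im(Z) = 75.97 ⇒ lagging (phase φ = 9.6°).

PF = 0.9859 (lagging, φ = 9.6°)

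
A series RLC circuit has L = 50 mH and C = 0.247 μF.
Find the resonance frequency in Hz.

Step 1 — Resonance condition Im(Z)=0 gives ω₀ = 1/√(LC).
Step 2 — ω₀ = 1/√(0.05·2.47e-07) = 8998 rad/s.
Step 3 — f₀ = ω₀/(2π) = 1432 Hz.

f₀ = 1432 Hz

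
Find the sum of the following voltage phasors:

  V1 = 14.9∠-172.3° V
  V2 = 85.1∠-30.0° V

Step 1 — Convert each phasor to rectangular form:
  V1 = 14.9·(cos(-172.3°) + j·sin(-172.3°)) = -14.77 - j1.996 V
  V2 = 85.1·(cos(-30.0°) + j·sin(-30.0°)) = 73.7 - j42.55 V
Step 2 — Sum components: V_total = 58.93 - j44.55 V.
Step 3 — Convert to polar: |V_total| = 73.87 V, ∠V_total = -37.1°.

V_total = 73.87∠-37.1° V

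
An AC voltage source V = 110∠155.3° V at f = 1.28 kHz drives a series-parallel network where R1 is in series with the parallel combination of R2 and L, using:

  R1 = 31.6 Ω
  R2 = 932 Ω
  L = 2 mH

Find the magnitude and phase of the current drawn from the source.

Step 1 — Angular frequency: ω = 2π·f = 2π·1280 = 8042 rad/s.
Step 2 — Component impedances:
  R1: Z = R = 31.6 Ω
  R2: Z = R = 932 Ω
  L: Z = jωL = j·8042·0.002 = 0 + j16.08 Ω
Step 3 — Parallel branch: R2 || L = 1/(1/R2 + 1/L) = 0.2775 + j16.08 Ω.
Step 4 — Series with R1: Z_total = R1 + (R2 || L) = 31.88 + j16.08 Ω = 35.7∠26.8° Ω.
Step 5 — Source phasor: V = 110∠155.3° V = -99.94 + j45.97 V.
Step 6 — Ohm's law: I = V / Z_total = (-99.94 + j45.97) / (31.88 + j16.08) = -1.919 + j2.41 A.
Step 7 — Convert to polar: |I| = 3.081 A, ∠I = 128.5°.

I = 3.081∠128.5° A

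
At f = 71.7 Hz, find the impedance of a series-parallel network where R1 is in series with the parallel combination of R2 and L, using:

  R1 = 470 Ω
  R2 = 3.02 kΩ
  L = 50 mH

Step 1 — Angular frequency: ω = 2π·f = 2π·71.7 = 450.5 rad/s.
Step 2 — Component impedances:
  R1: Z = R = 470 Ω
  R2: Z = R = 3020 Ω
  L: Z = jωL = j·450.5·0.05 = 0 + j22.53 Ω
Step 3 — Parallel branch: R2 || L = 1/(1/R2 + 1/L) = 0.168 + j22.52 Ω.
Step 4 — Series with R1: Z_total = R1 + (R2 || L) = 470.2 + j22.52 Ω = 470.7∠2.7° Ω.

Z = 470.2 + j22.52 Ω = 470.7∠2.7° Ω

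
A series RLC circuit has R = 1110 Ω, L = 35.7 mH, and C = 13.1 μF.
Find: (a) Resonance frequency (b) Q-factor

Step 1 — Resonance condition Im(Z)=0 gives ω₀ = 1/√(LC).
Step 2 — ω₀ = 1/√(0.0357·1.31e-05) = 1462 rad/s.
Step 3 — f₀ = ω₀/(2π) = 232.7 Hz.
Step 4 — Series Q: Q = ω₀L/R = 1462·0.0357/1110 = 0.04703.

(a) f₀ = 232.7 Hz  (b) Q = 0.04703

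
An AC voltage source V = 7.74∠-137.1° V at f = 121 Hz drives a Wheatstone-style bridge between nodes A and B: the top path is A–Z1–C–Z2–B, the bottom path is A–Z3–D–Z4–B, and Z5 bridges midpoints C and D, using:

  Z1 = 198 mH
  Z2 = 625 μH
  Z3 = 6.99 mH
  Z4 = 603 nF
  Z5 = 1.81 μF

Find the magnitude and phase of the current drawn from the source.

Step 1 — Angular frequency: ω = 2π·f = 2π·121 = 760.3 rad/s.
Step 2 — Component impedances:
  Z1: Z = jωL = j·760.3·0.198 = 0 + j150.5 Ω
  Z2: Z = jωL = j·760.3·0.000625 = 0 + j0.4752 Ω
  Z3: Z = jωL = j·760.3·0.00699 = 0 + j5.314 Ω
  Z4: Z = 1/(jωC) = -j/(ω·C) = 0 - j2181 Ω
  Z5: Z = 1/(jωC) = -j/(ω·C) = 0 - j726.7 Ω
Step 3 — Bridge requires nodal analysis (the Z5 bridge couples midpoints C and D, so the two paths cannot be reduced to a simple series/parallel combination). Setting node B to ground and injecting 1 A at node A, the 3-node admittance system at A, C, D solves to V_A = Z_AB = 0 + j209.3 Ω = 209.3∠90.0° Ω.
Step 4 — Source phasor: V = 7.74∠-137.1° V = -5.67 - j5.269 V.
Step 5 — Ohm's law: I = V / Z_total = (-5.67 - j5.269) / (0 + j209.3) = -0.02517 + j0.02709 A.
Step 6 — Convert to polar: |I| = 0.03698 A, ∠I = 132.9°.

I = 0.03698∠132.9° A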